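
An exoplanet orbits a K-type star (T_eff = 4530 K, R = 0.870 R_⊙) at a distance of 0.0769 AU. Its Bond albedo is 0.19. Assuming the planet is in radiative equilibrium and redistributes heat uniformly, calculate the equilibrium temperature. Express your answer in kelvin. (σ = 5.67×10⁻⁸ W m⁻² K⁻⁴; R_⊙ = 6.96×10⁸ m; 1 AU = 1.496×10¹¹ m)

R_⋆ = 0.870 × 6.96×10⁸ = 6.06×10⁸ m.
d = 0.0769 AU = 1.15×10¹⁰ m.
L = 4πR_⋆²σT_⋆⁴ = 4π(6.06×10⁸)² × 5.67×10⁻⁸ × (4530)⁴ = 1.10×10²⁶ W.
S = L/(4πd²) = 6.61×10⁴ W m⁻².
Energy balance: absorbed = emitted ⇒ πR²·S(1−A) = 4πR²·σT_eq⁴, so T_eq⁴ = S(1−A)/(4σ).
T_eq = [6.61×10⁴ × 0.81 / (4 × 5.67×10⁻⁸)]^(1/4) = (2.36×10¹¹)^(1/4) = 697 K.

T_eq ≈ 697 K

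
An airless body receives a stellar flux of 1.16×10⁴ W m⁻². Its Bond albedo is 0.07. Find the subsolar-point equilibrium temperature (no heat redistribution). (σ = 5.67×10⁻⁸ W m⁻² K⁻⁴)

At the subsolar point the surface absorbs S(1−A) and emits σT⁴ per unit area — no factor of 4, since only the local patch is in balance.
T = [1.16×10⁴ × 0.93 / 5.67×10⁻⁸]^(1/4) = (1.90×10¹¹)^(1/4) = 660 K.

T_ss ≈ 660 K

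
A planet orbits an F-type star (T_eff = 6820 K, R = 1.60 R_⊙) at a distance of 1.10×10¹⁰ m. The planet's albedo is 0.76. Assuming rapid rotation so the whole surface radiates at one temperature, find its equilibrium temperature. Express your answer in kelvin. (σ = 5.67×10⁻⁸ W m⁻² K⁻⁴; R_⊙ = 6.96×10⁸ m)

R_⋆ = 1.60 × 6.96×10⁸ = 1.11×10⁹ m.
L = 4πR_⋆²σT_⋆⁴ = 4π(1.11×10⁹)² × 5.67×10⁻⁸ × (6820)⁴ = 1.91×10²⁷ W.
S = L/(4πd²) = 1.26×10⁶ W m⁻².
Energy balance: absorbed = emitted ⇒ πR²·S(1−A) = 4πR²·σT_eq⁴, so T_eq⁴ = S(1−A)/(4σ).
T_eq = [1.26×10⁶ × 0.24 / (4 × 5.67×10⁻⁸)]^(1/4) = (1.33×10¹²)^(1/4) = 1070 K.

T_eq ≈ 1070 K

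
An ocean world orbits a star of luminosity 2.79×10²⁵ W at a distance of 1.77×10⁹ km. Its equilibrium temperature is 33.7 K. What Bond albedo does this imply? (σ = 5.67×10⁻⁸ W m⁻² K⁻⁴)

d = 1.77×10⁹ km = 1.77×10¹² m.
Flux: S = L/(4πd²) = 2.79×10²⁵/(4π×(1.77×10¹²)²) = 0.709 W m⁻².
From T_eq⁴ = S(1−A)/(4σ): 1−A = 4σT_eq⁴/S.
1−A = 4 × 5.67×10⁻⁸ × (33.7)⁴ / 0.709 = 0.413.

A ≈ 0.59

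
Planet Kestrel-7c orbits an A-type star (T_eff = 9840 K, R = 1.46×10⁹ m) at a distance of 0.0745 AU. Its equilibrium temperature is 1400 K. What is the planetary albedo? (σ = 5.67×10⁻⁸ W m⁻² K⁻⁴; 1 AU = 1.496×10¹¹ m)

d = 0.0745 AU = 1.11×10¹⁰ m.
L = 4πR_⋆²σT_⋆⁴ = 4π(1.46×10⁹)² × 5.67×10⁻⁸ × (9840)⁴ = 1.42×10²⁸ W.
S = L/(4πd²) = 9.12×10⁶ W m⁻².
From T_eq⁴ = S(1−A)/(4σ): 1−A = 4σT_eq⁴/S.
1−A = 4 × 5.67×10⁻⁸ × (1400)⁴ / 9.12×10⁶ = 0.096.

A ≈ 0.90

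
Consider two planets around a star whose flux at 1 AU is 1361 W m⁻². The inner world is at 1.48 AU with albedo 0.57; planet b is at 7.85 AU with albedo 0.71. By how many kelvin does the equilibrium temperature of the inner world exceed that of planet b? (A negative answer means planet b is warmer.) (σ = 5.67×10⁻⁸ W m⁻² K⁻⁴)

ΔT ≈ 112.4 K

T_eq = [S₀(1−A)/(4σd²)]^(1/4), so T ∝ (1−A)^(1/4) / √d.
T₁ = [1361×0.43/(4×5.67×10⁻⁸×1.48²)]^(1/4) = 185.26 K.
T₂ = [1361×0.29/(4×5.67×10⁻⁸×7.85²)]^(1/4) = 72.90 K.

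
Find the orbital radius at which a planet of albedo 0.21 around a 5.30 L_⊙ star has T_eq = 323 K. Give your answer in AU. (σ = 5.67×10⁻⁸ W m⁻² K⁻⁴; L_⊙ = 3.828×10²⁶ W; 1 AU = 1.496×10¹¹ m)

L = 5.30 × 3.828×10²⁶ = 2.03×10²⁷ W.
From T_eq⁴ = L(1−A)/(16πσd²): d = √[L(1−A)/(16πσT_eq⁴)].
d = √[2.03×10²⁷ × 0.79 / (16π × 5.67×10⁻⁸ × (323)⁴)] = 2.27×10¹¹ m = 1.52 AU.

d ≈ 1.52 AU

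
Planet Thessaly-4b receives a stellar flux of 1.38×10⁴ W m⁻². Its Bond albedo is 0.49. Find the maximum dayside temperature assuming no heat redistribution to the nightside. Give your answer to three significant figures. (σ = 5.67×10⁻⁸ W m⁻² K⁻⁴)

T_ss ≈ 594 K

With no redistribution each surface element balances locally: S(1−A) = σT⁴.
T = [1.38×10⁴ × 0.51 / 5.67×10⁻⁸]^(1/4) = (1.24×10¹¹)^(1/4) = 594 K.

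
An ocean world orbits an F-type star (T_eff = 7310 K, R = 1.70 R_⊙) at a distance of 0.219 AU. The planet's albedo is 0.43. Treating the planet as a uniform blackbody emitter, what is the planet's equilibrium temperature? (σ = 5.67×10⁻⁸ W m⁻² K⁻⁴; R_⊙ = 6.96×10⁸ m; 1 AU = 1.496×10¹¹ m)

R_⋆ = 1.70 × 6.96×10⁸ = 1.18×10⁹ m.
d = 0.219 AU = 3.28×10¹⁰ m.
L = 4πR_⋆²σT_⋆⁴ = 4π(1.18×10⁹)² × 5.67×10⁻⁸ × (7310)⁴ = 2.85×10²⁷ W.
S = L/(4πd²) = 2.11×10⁵ W m⁻².
Energy balance: absorbed = emitted ⇒ πR²·S(1−A) = 4πR²·σT_eq⁴, so T_eq⁴ = S(1−A)/(4σ).
T_eq = [2.11×10⁵ × 0.57 / (4 × 5.67×10⁻⁸)]^(1/4) = (5.31×10¹¹)^(1/4) = 854 K.

T_eq ≈ 854 K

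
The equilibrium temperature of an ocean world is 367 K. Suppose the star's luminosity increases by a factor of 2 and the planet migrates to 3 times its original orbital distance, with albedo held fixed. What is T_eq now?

T_eq ∝ L^(1/4) · d^(−1/2).
T′ = 367 × 2^(1/4) / 3^(1/2) = 252 K.

T_eq ≈ 252 K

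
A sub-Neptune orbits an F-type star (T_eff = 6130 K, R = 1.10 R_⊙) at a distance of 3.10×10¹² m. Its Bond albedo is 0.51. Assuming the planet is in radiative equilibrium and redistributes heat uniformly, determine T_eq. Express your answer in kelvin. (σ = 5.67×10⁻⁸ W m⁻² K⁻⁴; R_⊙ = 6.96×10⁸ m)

T_eq ≈ 57.0 K

R_⋆ = 1.10 × 6.96×10⁸ = 7.66×10⁸ m.
L = 4πR_⋆²σT_⋆⁴ = 4π(7.66×10⁸)² × 5.67×10⁻⁸ × (6130)⁴ = 5.90×10²⁶ W.
S = L/(4πd²) = 4.88 W m⁻².
Energy balance: absorbed = emitted ⇒ πR²·S(1−A) = 4πR²·σT_eq⁴, so T_eq⁴ = S(1−A)/(4σ).
T_eq = [4.88 × 0.49 / (4 × 5.67×10⁻⁸)]^(1/4) = (1.06×10⁷)^(1/4) = 57.0 K.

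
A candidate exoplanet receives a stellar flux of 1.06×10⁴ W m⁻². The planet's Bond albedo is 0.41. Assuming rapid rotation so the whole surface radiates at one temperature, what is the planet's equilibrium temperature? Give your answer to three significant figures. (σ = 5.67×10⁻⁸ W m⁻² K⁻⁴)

Energy balance: absorbed = emitted ⇒ πR²·S(1−A) = 4πR²·σT_eq⁴, so T_eq⁴ = S(1−A)/(4σ).
T_eq = [1.06×10⁴ × 0.59 / (4 × 5.67×10⁻⁸)]^(1/4) = (2.76×10¹⁰)^(1/4) = 408 K.

T_eq ≈ 408 K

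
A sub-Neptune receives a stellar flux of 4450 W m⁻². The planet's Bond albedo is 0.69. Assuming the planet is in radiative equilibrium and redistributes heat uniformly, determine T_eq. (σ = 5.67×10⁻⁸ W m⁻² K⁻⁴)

Energy balance: absorbed = emitted ⇒ πR²·S(1−A) = 4πR²·σT_eq⁴, so T_eq⁴ = S(1−A)/(4σ).
T_eq = [4450 × 0.31 / (4 × 5.67×10⁻⁸)]^(1/4) = (6.08×10⁹)^(1/4) = 279 K.

T_eq ≈ 279 K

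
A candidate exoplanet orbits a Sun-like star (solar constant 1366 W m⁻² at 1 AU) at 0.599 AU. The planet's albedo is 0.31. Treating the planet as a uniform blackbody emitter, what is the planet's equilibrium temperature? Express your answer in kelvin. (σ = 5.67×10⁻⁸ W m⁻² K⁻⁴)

Flux at 0.599 AU: S = 1366/0.599² = 3810 W m⁻².
Energy balance: absorbed = emitted ⇒ πR²·S(1−A) = 4πR²·σT_eq⁴, so T_eq⁴ = S(1−A)/(4σ).
T_eq = [3810 × 0.69 / (4 × 5.67×10⁻⁸)]^(1/4) = (1.16×10¹⁰)^(1/4) = 328 K.

T_eq ≈ 328 K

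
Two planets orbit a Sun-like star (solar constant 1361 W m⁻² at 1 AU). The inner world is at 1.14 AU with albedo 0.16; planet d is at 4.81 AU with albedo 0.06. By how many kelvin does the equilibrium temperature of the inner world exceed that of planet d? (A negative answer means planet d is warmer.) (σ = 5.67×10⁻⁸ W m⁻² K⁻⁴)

T_eq = [S₀(1−A)/(4σd²)]^(1/4), so T ∝ (1−A)^(1/4) / √d.
T₁ = [1361×0.84/(4×5.67×10⁻⁸×1.14²)]^(1/4) = 249.56 K.
T₂ = [1361×0.94/(4×5.67×10⁻⁸×4.81²)]^(1/4) = 124.96 K.

ΔT ≈ 124.6 K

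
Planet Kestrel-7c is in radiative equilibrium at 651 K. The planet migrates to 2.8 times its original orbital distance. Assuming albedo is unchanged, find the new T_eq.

T_eq ∝ L^(1/4) · d^(−1/2).
T′ = 651 / 2.8^(1/2) = 389 K.

T_eq ≈ 389 K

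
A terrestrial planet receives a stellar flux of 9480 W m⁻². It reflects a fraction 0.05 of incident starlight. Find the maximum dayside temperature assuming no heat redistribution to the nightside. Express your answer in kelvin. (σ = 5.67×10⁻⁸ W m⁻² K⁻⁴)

With no redistribution each surface element balances locally: S(1−A) = σT⁴.
T = [9480 × 0.95 / 5.67×10⁻⁸]^(1/4) = (1.59×10¹¹)^(1/4) = 631 K.

T_ss ≈ 631 K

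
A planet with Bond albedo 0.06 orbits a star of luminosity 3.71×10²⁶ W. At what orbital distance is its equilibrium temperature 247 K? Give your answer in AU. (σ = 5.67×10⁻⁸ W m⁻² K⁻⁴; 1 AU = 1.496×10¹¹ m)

d ≈ 1.21 AU

From T_eq⁴ = L(1−A)/(16πσd²): d = √[L(1−A)/(16πσT_eq⁴)].
d = √[3.71×10²⁶ × 0.94 / (16π × 5.67×10⁻⁸ × (247)⁴)] = 1.81×10¹¹ m = 1.21 AU.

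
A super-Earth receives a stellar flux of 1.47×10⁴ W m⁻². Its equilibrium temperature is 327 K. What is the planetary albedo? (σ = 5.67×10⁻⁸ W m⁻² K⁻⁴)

A ≈ 0.82

From T_eq⁴ = S(1−A)/(4σ): 1−A = 4σT_eq⁴/S.
1−A = 4 × 5.67×10⁻⁸ × (327)⁴ / 1.47×10⁴ = 0.176.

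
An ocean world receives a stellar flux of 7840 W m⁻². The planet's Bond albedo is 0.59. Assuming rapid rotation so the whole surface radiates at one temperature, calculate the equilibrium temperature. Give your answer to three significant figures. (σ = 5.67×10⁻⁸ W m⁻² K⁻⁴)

T_eq ≈ 345 K

Energy balance: absorbed = emitted ⇒ πR²·S(1−A) = 4πR²·σT_eq⁴, so T_eq⁴ = S(1−A)/(4σ).
T_eq = [7840 × 0.41 / (4 × 5.67×10⁻⁸)]^(1/4) = (1.42×10¹⁰)^(1/4) = 345 K.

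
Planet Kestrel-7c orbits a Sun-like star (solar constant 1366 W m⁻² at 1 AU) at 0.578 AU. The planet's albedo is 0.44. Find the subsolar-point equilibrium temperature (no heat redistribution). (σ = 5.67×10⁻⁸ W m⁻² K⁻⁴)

Flux at 0.578 AU: S = 1366/0.578² = 4090 W m⁻².
At the subsolar point the surface absorbs S(1−A) and emits σT⁴ per unit area — no factor of 4, since only the local patch is in balance.
T = [4090 × 0.56 / 5.67×10⁻⁸]^(1/4) = (4.04×10¹⁰)^(1/4) = 448 K.

T_ss ≈ 448 K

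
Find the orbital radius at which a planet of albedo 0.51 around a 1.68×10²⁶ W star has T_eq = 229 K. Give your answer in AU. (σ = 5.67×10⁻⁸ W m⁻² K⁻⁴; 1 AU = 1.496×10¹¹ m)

d ≈ 0.685 AU

From T_eq⁴ = L(1−A)/(16πσd²): d = √[L(1−A)/(16πσT_eq⁴)].
d = √[1.68×10²⁶ × 0.49 / (16π × 5.67×10⁻⁸ × (229)⁴)] = 1.02×10¹¹ m = 0.685 AU.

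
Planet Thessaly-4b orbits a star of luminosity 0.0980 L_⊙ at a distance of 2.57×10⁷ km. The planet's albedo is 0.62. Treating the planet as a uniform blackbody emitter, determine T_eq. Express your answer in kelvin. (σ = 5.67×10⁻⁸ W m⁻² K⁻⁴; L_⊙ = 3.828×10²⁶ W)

d = 2.57×10⁷ km = 2.57×10¹⁰ m.
L = 0.0980 × 3.828×10²⁶ = 3.75×10²⁵ W.
Flux: S = L/(4πd²) = 3.75×10²⁵/(4π×(2.57×10¹⁰)²) = 4520 W m⁻².
Energy balance: absorbed = emitted ⇒ πR²·S(1−A) = 4πR²·σT_eq⁴, so T_eq⁴ = S(1−A)/(4σ).
T_eq = [4520 × 0.38 / (4 × 5.67×10⁻⁸)]^(1/4) = (7.57×10⁹)^(1/4) = 295 K.

T_eq ≈ 295 K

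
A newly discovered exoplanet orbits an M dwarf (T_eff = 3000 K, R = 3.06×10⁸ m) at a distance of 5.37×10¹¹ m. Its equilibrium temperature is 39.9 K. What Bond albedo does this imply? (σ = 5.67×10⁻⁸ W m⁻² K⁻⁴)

L = 4πR_⋆²σT_⋆⁴ = 4π(3.06×10⁸)² × 5.67×10⁻⁸ × (3000)⁴ = 5.40×10²⁴ W.
S = L/(4πd²) = 1.49 W m⁻².
From T_eq⁴ = S(1−A)/(4σ): 1−A = 4σT_eq⁴/S.
1−A = 4 × 5.67×10⁻⁸ × (39.9)⁴ / 1.49 = 0.385.

A ≈ 0.61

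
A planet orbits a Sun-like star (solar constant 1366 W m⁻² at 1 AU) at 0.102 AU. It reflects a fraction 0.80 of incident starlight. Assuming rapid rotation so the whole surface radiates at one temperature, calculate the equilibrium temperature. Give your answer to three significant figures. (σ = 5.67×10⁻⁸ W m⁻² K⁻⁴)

Flux at 0.102 AU: S = 1366/0.102² = 1.31×10⁵ W m⁻².
Energy balance: absorbed = emitted ⇒ πR²·S(1−A) = 4πR²·σT_eq⁴, so T_eq⁴ = S(1−A)/(4σ).
T_eq = [1.31×10⁵ × 0.20 / (4 × 5.67×10⁻⁸)]^(1/4) = (1.16×10¹¹)^(1/4) = 583 K.

T_eq ≈ 583 K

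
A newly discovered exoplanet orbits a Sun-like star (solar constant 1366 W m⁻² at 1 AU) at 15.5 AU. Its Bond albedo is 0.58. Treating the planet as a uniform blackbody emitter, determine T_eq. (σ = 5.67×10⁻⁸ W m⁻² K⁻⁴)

Flux at 15.5 AU: S = 1366/15.5² = 5.69 W m⁻².
Energy balance: absorbed = emitted ⇒ πR²·S(1−A) = 4πR²·σT_eq⁴, so T_eq⁴ = S(1−A)/(4σ).
T_eq = [5.69 × 0.42 / (4 × 5.67×10⁻⁸)]^(1/4) = (1.05×10⁷)^(1/4) = 57.0 K.

T_eq ≈ 57.0 K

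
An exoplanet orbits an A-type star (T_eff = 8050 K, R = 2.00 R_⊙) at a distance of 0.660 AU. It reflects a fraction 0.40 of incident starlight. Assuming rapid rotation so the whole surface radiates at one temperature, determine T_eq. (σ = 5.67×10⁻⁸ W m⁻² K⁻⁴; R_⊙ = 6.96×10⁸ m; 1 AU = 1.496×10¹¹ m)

T_eq ≈ 595 K

R_⋆ = 2.00 × 6.96×10⁸ = 1.39×10⁹ m.
d = 0.660 AU = 9.87×10¹⁰ m.
L = 4πR_⋆²σT_⋆⁴ = 4π(1.39×10⁹)² × 5.67×10⁻⁸ × (8050)⁴ = 5.80×10²⁷ W.
S = L/(4πd²) = 4.73×10⁴ W m⁻².
Energy balance: absorbed = emitted ⇒ πR²·S(1−A) = 4πR²·σT_eq⁴, so T_eq⁴ = S(1−A)/(4σ).
T_eq = [4.73×10⁴ × 0.60 / (4 × 5.67×10⁻⁸)]^(1/4) = (1.25×10¹¹)^(1/4) = 595 K.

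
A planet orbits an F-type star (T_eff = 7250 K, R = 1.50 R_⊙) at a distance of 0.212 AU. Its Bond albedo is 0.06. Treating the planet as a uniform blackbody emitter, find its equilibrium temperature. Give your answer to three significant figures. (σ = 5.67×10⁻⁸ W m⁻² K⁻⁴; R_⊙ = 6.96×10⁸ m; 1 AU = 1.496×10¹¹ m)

T_eq ≈ 916 K

R_⋆ = 1.50 × 6.96×10⁸ = 1.04×10⁹ m.
d = 0.212 AU = 3.17×10¹⁰ m.
L = 4πR_⋆²σT_⋆⁴ = 4π(1.04×10⁹)² × 5.67×10⁻⁸ × (7250)⁴ = 2.15×10²⁷ W.
S = L/(4πd²) = 1.70×10⁵ W m⁻².
Energy balance: absorbed = emitted ⇒ πR²·S(1−A) = 4πR²·σT_eq⁴, so T_eq⁴ = S(1−A)/(4σ).
T_eq = [1.70×10⁵ × 0.94 / (4 × 5.67×10⁻⁸)]^(1/4) = (7.04×10¹¹)^(1/4) = 916 K.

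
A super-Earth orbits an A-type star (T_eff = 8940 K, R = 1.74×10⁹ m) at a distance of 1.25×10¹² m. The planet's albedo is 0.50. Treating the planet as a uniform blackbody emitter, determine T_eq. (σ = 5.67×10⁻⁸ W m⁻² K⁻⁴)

T_eq ≈ 198 K

L = 4πR_⋆²σT_⋆⁴ = 4π(1.74×10⁹)² × 5.67×10⁻⁸ × (8940)⁴ = 1.38×10²⁸ W.
S = L/(4πd²) = 702 W m⁻².
Energy balance: absorbed = emitted ⇒ πR²·S(1−A) = 4πR²·σT_eq⁴, so T_eq⁴ = S(1−A)/(4σ).
T_eq = [702 × 0.50 / (4 × 5.67×10⁻⁸)]^(1/4) = (1.55×10⁹)^(1/4) = 198 K.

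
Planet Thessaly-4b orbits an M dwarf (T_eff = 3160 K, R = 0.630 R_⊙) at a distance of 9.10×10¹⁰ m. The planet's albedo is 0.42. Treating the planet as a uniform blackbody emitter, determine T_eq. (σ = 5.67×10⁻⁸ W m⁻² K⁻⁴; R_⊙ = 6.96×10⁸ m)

R_⋆ = 0.630 × 6.96×10⁸ = 4.38×10⁸ m.
L = 4πR_⋆²σT_⋆⁴ = 4π(4.38×10⁸)² × 5.67×10⁻⁸ × (3160)⁴ = 1.37×10²⁵ W.
S = L/(4πd²) = 131 W m⁻².
Energy balance: absorbed = emitted ⇒ πR²·S(1−A) = 4πR²·σT_eq⁴, so T_eq⁴ = S(1−A)/(4σ).
T_eq = [131 × 0.58 / (4 × 5.67×10⁻⁸)]^(1/4) = (3.36×10⁸)^(1/4) = 135 K.

T_eq ≈ 135 K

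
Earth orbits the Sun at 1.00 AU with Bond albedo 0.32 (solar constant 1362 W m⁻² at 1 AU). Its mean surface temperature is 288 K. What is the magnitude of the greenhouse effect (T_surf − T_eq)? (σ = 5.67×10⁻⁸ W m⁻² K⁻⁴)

S = 1362/1.00² = 1362 W m⁻².
T_eq = [S(1−A)/(4σ)]^(1/4) = [1362×0.68/(4×5.67×10⁻⁸)]^(1/4) = 252.8 K.
ΔT = T_surf − T_eq = 288 − 252.8.

ΔT ≈ 35.2 K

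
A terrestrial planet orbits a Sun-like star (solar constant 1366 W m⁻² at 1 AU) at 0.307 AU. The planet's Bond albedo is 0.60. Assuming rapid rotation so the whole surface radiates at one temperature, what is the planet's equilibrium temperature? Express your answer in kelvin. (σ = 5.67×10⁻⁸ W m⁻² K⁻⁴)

T_eq ≈ 400 K

Flux at 0.307 AU: S = 1366/0.307² = 1.45×10⁴ W m⁻².
Energy balance: absorbed = emitted ⇒ πR²·S(1−A) = 4πR²·σT_eq⁴, so T_eq⁴ = S(1−A)/(4σ).
T_eq = [1.45×10⁴ × 0.40 / (4 × 5.67×10⁻⁸)]^(1/4) = (2.56×10¹⁰)^(1/4) = 400 K.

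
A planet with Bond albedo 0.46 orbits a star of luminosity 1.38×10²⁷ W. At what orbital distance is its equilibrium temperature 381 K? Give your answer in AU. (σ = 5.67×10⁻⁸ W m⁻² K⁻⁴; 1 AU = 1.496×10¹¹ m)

From T_eq⁴ = L(1−A)/(16πσd²): d = √[L(1−A)/(16πσT_eq⁴)].
d = √[1.38×10²⁷ × 0.54 / (16π × 5.67×10⁻⁸ × (381)⁴)] = 1.11×10¹¹ m = 0.745 AU.

d ≈ 0.745 AU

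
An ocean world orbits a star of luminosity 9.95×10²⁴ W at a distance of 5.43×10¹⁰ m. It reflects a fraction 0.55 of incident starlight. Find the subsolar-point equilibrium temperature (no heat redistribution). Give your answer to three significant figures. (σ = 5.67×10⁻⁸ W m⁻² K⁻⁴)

T_ss ≈ 215 K

Flux: S = L/(4πd²) = 9.95×10²⁴/(4π×(5.43×10¹⁰)²) = 269 W m⁻².
At the subsolar point the surface absorbs S(1−A) and emits σT⁴ per unit area — no factor of 4, since only the local patch is in balance.
T = [269 × 0.45 / 5.67×10⁻⁸]^(1/4) = (2.13×10⁹)^(1/4) = 215 K.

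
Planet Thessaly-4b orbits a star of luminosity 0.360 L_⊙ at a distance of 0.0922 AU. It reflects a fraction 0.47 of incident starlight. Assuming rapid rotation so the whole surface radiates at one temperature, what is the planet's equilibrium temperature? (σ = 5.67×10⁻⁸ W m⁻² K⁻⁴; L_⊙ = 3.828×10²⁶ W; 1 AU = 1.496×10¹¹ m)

T_eq ≈ 606 K

d = 0.0922 AU = 1.38×10¹⁰ m.
L = 0.360 × 3.828×10²⁶ = 1.38×10²⁶ W.
Flux: S = L/(4πd²) = 1.38×10²⁶/(4π×(1.38×10¹⁰)²) = 5.76×10⁴ W m⁻².
Energy balance: absorbed = emitted ⇒ πR²·S(1−A) = 4πR²·σT_eq⁴, so T_eq⁴ = S(1−A)/(4σ).
T_eq = [5.76×10⁴ × 0.53 / (4 × 5.67×10⁻⁸)]^(1/4) = (1.35×10¹¹)^(1/4) = 606 K.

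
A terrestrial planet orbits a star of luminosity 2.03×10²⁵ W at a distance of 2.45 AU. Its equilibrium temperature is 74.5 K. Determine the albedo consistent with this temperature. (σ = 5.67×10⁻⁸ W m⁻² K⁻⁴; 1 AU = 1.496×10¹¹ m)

d = 2.45 AU = 3.67×10¹¹ m.
Flux: S = L/(4πd²) = 2.03×10²⁵/(4π×(3.67×10¹¹)²) = 12.0 W m⁻².
From T_eq⁴ = S(1−A)/(4σ): 1−A = 4σT_eq⁴/S.
1−A = 4 × 5.67×10⁻⁸ × (74.5)⁴ / 12.0 = 0.581.

A ≈ 0.42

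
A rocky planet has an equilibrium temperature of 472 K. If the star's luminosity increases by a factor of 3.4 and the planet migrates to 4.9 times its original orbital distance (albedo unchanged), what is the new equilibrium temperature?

T_eq ≈ 290 K

T_eq ∝ L^(1/4) · d^(−1/2).
T′ = 472 × 3.4^(1/4) / 4.9^(1/2) = 290 K.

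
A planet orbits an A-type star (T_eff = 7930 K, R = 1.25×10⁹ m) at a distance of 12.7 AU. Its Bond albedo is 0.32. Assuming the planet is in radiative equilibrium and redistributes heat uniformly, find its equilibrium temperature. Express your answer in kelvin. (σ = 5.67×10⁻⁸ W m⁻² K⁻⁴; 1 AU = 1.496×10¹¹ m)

d = 12.7 AU = 1.90×10¹² m.
L = 4πR_⋆²σT_⋆⁴ = 4π(1.25×10⁹)² × 5.67×10⁻⁸ × (7930)⁴ = 4.40×10²⁷ W.
S = L/(4πd²) = 97.1 W m⁻².
Energy balance: absorbed = emitted ⇒ πR²·S(1−A) = 4πR²·σT_eq⁴, so T_eq⁴ = S(1−A)/(4σ).
T_eq = [97.1 × 0.68 / (4 × 5.67×10⁻⁸)]^(1/4) = (2.91×10⁸)^(1/4) = 131 K.

T_eq ≈ 131 K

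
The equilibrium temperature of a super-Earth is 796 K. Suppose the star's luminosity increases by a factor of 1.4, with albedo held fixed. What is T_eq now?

T_eq ≈ 866 K

T_eq ∝ L^(1/4) · d^(−1/2).
T′ = 796 × 1.4^(1/4) = 866 K.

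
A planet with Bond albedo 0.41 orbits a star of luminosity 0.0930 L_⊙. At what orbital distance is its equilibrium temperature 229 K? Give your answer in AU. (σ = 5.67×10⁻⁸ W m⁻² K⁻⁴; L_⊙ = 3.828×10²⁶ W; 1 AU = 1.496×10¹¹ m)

L = 0.0930 × 3.828×10²⁶ = 3.56×10²⁵ W.
From T_eq⁴ = L(1−A)/(16πσd²): d = √[L(1−A)/(16πσT_eq⁴)].
d = √[3.56×10²⁵ × 0.59 / (16π × 5.67×10⁻⁸ × (229)⁴)] = 5.18×10¹⁰ m = 0.346 AU.

d ≈ 0.346 AU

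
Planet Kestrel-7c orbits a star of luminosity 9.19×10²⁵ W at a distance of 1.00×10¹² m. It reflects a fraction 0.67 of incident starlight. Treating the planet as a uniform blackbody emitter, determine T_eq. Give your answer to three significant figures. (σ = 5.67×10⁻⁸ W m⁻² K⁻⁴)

T_eq ≈ 57.1 K

Flux: S = L/(4πd²) = 9.19×10²⁵/(4π×(1.00×10¹²)²) = 7.31 W m⁻².
Energy balance: absorbed = emitted ⇒ πR²·S(1−A) = 4πR²·σT_eq⁴, so T_eq⁴ = S(1−A)/(4σ).
T_eq = [7.31 × 0.33 / (4 × 5.67×10⁻⁸)]^(1/4) = (1.06×10⁷)^(1/4) = 57.1 K.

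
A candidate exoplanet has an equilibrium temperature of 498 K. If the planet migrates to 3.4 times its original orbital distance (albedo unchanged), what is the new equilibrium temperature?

T_eq ∝ L^(1/4) · d^(−1/2).
T′ = 498 / 3.4^(1/2) = 270 K.

T_eq ≈ 270 K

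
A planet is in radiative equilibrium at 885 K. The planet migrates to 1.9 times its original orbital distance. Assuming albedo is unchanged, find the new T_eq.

T_eq ∝ L^(1/4) · d^(−1/2).
T′ = 885 / 1.9^(1/2) = 642 K.

T_eq ≈ 642 K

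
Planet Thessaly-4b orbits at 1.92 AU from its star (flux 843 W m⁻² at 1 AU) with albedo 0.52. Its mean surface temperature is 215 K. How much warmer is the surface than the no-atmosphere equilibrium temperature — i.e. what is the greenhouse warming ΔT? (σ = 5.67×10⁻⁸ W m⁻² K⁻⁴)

S = 843/1.92² = 228.7 W m⁻².
T_eq = [S(1−A)/(4σ)]^(1/4) = [228.7×0.48/(4×5.67×10⁻⁸)]^(1/4) = 148.3 K.
ΔT = T_surf − T_eq = 215 − 148.3.

ΔT ≈ 66.7 K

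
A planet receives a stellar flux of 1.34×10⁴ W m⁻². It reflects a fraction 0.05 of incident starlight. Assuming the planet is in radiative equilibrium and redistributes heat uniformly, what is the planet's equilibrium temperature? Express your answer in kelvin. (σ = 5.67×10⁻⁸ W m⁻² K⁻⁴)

T_eq ≈ 487 K

Energy balance: absorbed = emitted ⇒ πR²·S(1−A) = 4πR²·σT_eq⁴, so T_eq⁴ = S(1−A)/(4σ).
T_eq = [1.34×10⁴ × 0.95 / (4 × 5.67×10⁻⁸)]^(1/4) = (5.61×10¹⁰)^(1/4) = 487 K.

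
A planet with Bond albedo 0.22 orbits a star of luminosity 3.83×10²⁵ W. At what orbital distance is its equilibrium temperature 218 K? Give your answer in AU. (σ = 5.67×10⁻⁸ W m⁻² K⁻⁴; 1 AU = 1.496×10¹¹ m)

d ≈ 0.455 AU

From T_eq⁴ = L(1−A)/(16πσd²): d = √[L(1−A)/(16πσT_eq⁴)].
d = √[3.83×10²⁵ × 0.78 / (16π × 5.67×10⁻⁸ × (218)⁴)] = 6.81×10¹⁰ m = 0.455 AU.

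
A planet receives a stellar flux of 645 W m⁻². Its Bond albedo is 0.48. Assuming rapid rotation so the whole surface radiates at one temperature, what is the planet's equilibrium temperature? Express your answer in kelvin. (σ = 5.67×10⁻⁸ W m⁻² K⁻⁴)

Energy balance: absorbed = emitted ⇒ πR²·S(1−A) = 4πR²·σT_eq⁴, so T_eq⁴ = S(1−A)/(4σ).
T_eq = [645 × 0.52 / (4 × 5.67×10⁻⁸)]^(1/4) = (1.48×10⁹)^(1/4) = 196 K.

T_eq ≈ 196 K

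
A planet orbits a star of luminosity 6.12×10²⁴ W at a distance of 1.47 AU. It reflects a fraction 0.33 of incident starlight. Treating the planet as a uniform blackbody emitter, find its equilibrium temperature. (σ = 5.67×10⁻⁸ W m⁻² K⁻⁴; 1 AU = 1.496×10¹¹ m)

d = 1.47 AU = 2.20×10¹¹ m.
Flux: S = L/(4πd²) = 6.12×10²⁴/(4π×(2.20×10¹¹)²) = 10.1 W m⁻².
Energy balance: absorbed = emitted ⇒ πR²·S(1−A) = 4πR²·σT_eq⁴, so T_eq⁴ = S(1−A)/(4σ).
T_eq = [10.1 × 0.67 / (4 × 5.67×10⁻⁸)]^(1/4) = (2.97×10⁷)^(1/4) = 73.9 K.

T_eq ≈ 73.9 K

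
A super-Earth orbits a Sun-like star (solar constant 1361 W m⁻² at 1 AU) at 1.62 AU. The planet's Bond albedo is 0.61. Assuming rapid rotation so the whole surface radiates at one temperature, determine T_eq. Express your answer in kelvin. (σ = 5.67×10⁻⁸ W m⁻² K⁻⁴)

T_eq ≈ 173 K

Flux at 1.62 AU: S = 1361/1.62² = 519 W m⁻².
Energy balance: absorbed = emitted ⇒ πR²·S(1−A) = 4πR²·σT_eq⁴, so T_eq⁴ = S(1−A)/(4σ).
T_eq = [519 × 0.39 / (4 × 5.67×10⁻⁸)]^(1/4) = (8.92×10⁸)^(1/4) = 173 K.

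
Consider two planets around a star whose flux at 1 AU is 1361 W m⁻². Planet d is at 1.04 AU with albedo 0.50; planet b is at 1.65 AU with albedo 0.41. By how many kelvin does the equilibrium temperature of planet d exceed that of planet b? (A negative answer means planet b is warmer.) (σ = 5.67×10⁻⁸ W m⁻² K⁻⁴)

T_eq = [S₀(1−A)/(4σd²)]^(1/4), so T ∝ (1−A)^(1/4) / √d.
T₁ = [1361×0.50/(4×5.67×10⁻⁸×1.04²)]^(1/4) = 229.50 K.
T₂ = [1361×0.59/(4×5.67×10⁻⁸×1.65²)]^(1/4) = 189.90 K.

ΔT ≈ 39.6 K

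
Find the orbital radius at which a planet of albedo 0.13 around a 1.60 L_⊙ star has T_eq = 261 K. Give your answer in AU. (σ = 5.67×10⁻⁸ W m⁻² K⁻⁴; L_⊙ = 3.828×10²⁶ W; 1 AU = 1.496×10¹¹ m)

d ≈ 1.34 AU

L = 1.60 × 3.828×10²⁶ = 6.12×10²⁶ W.
From T_eq⁴ = L(1−A)/(16πσd²): d = √[L(1−A)/(16πσT_eq⁴)].
d = √[6.12×10²⁶ × 0.87 / (16π × 5.67×10⁻⁸ × (261)⁴)] = 2.01×10¹¹ m = 1.34 AU.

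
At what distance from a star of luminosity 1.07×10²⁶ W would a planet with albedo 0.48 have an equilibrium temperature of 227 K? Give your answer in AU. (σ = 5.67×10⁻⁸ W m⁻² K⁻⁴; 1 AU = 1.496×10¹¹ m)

d ≈ 0.573 AU

From T_eq⁴ = L(1−A)/(16πσd²): d = √[L(1−A)/(16πσT_eq⁴)].
d = √[1.07×10²⁶ × 0.52 / (16π × 5.67×10⁻⁸ × (227)⁴)] = 8.57×10¹⁰ m = 0.573 AU.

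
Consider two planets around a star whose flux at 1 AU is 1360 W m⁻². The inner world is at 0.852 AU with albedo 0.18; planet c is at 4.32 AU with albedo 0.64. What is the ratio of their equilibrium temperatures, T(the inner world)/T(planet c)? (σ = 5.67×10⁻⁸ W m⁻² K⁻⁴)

T_eq = [S₀(1−A)/(4σd²)]^(1/4), so T ∝ (1−A)^(1/4) / √d.
T₁ = [1360×0.82/(4×5.67×10⁻⁸×0.852²)]^(1/4) = 286.88 K.
T₂ = [1360×0.36/(4×5.67×10⁻⁸×4.32²)]^(1/4) = 103.71 K.

T₁/T₂ ≈ 2.766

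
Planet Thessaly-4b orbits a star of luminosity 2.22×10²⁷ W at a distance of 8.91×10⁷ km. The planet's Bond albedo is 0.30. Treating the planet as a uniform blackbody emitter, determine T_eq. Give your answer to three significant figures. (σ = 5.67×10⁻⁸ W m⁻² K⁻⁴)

T_eq ≈ 512 K

d = 8.91×10⁷ km = 8.91×10¹⁰ m.
Flux: S = L/(4πd²) = 2.22×10²⁷/(4π×(8.91×10¹⁰)²) = 2.23×10⁴ W m⁻².
Energy balance: absorbed = emitted ⇒ πR²·S(1−A) = 4πR²·σT_eq⁴, so T_eq⁴ = S(1−A)/(4σ).
T_eq = [2.23×10⁴ × 0.70 / (4 × 5.67×10⁻⁸)]^(1/4) = (6.87×10¹⁰)^(1/4) = 512 K.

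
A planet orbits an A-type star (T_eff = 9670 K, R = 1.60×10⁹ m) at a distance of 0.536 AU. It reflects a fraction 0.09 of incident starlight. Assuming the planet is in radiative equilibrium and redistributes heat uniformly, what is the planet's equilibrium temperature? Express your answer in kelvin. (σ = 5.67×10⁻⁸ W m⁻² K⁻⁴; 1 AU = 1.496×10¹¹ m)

d = 0.536 AU = 8.02×10¹⁰ m.
L = 4πR_⋆²σT_⋆⁴ = 4π(1.60×10⁹)² × 5.67×10⁻⁸ × (9670)⁴ = 1.59×10²⁸ W.
S = L/(4πd²) = 1.97×10⁵ W m⁻².
Energy balance: absorbed = emitted ⇒ πR²·S(1−A) = 4πR²·σT_eq⁴, so T_eq⁴ = S(1−A)/(4σ).
T_eq = [1.97×10⁵ × 0.91 / (4 × 5.67×10⁻⁸)]^(1/4) = (7.92×10¹¹)^(1/4) = 943 K.

T_eq ≈ 943 K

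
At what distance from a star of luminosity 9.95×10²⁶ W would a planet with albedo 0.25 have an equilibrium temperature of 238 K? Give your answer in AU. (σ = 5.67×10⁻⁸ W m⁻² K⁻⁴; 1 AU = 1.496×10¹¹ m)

From T_eq⁴ = L(1−A)/(16πσd²): d = √[L(1−A)/(16πσT_eq⁴)].
d = √[9.95×10²⁶ × 0.75 / (16π × 5.67×10⁻⁸ × (238)⁴)] = 2.86×10¹¹ m = 1.91 AU.

d ≈ 1.91 AU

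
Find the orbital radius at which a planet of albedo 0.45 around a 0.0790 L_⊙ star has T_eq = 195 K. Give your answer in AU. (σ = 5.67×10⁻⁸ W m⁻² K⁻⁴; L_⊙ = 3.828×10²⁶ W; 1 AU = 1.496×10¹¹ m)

L = 0.0790 × 3.828×10²⁶ = 3.02×10²⁵ W.
From T_eq⁴ = L(1−A)/(16πσd²): d = √[L(1−A)/(16πσT_eq⁴)].
d = √[3.02×10²⁵ × 0.55 / (16π × 5.67×10⁻⁸ × (195)⁴)] = 6.35×10¹⁰ m = 0.425 AU.

d ≈ 0.425 AU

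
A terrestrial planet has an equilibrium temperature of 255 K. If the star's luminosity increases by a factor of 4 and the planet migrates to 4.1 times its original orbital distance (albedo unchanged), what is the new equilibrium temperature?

T_eq ≈ 178 K

T_eq ∝ L^(1/4) · d^(−1/2).
T′ = 255 × 4^(1/4) / 4.1^(1/2) = 178 K.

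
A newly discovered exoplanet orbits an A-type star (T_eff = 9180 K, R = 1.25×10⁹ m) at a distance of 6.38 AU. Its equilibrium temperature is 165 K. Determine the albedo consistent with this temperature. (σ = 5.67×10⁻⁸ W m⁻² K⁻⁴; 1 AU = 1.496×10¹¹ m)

A ≈ 0.76

d = 6.38 AU = 9.54×10¹¹ m.
L = 4πR_⋆²σT_⋆⁴ = 4π(1.25×10⁹)² × 5.67×10⁻⁸ × (9180)⁴ = 7.91×10²⁷ W.
S = L/(4πd²) = 691 W m⁻².
From T_eq⁴ = S(1−A)/(4σ): 1−A = 4σT_eq⁴/S.
1−A = 4 × 5.67×10⁻⁸ × (165)⁴ / 691 = 0.243.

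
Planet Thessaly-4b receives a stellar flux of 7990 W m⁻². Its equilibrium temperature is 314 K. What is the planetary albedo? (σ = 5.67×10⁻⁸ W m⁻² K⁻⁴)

From T_eq⁴ = S(1−A)/(4σ): 1−A = 4σT_eq⁴/S.
1−A = 4 × 5.67×10⁻⁸ × (314)⁴ / 7990 = 0.276.

A ≈ 0.72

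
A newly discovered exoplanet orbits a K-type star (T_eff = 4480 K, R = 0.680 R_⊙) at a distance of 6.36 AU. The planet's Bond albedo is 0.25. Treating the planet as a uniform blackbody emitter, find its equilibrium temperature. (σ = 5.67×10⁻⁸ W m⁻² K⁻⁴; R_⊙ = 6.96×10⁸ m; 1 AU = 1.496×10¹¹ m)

T_eq ≈ 65.7 K

R_⋆ = 0.680 × 6.96×10⁸ = 4.73×10⁸ m.
d = 6.36 AU = 9.51×10¹¹ m.
L = 4πR_⋆²σT_⋆⁴ = 4π(4.73×10⁸)² × 5.67×10⁻⁸ × (4480)⁴ = 6.43×10²⁵ W.
S = L/(4πd²) = 5.65 W m⁻².
Energy balance: absorbed = emitted ⇒ πR²·S(1−A) = 4πR²·σT_eq⁴, so T_eq⁴ = S(1−A)/(4σ).
T_eq = [5.65 × 0.75 / (4 × 5.67×10⁻⁸)]^(1/4) = (1.87×10⁷)^(1/4) = 65.7 K.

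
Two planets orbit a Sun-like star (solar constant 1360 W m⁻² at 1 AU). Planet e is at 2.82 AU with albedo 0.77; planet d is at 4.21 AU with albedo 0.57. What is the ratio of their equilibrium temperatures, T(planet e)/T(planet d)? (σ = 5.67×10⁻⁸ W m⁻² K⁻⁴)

T_eq = [S₀(1−A)/(4σd²)]^(1/4), so T ∝ (1−A)^(1/4) / √d.
T₁ = [1360×0.23/(4×5.67×10⁻⁸×2.82²)]^(1/4) = 114.76 K.
T₂ = [1360×0.43/(4×5.67×10⁻⁸×4.21²)]^(1/4) = 109.82 K.

T₁/T₂ ≈ 1.045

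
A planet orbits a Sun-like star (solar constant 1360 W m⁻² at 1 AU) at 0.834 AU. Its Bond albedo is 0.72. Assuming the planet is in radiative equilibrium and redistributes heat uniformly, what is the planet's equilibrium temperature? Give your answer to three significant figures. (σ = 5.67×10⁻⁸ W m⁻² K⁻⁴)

Flux at 0.834 AU: S = 1360/0.834² = 1960 W m⁻².
Energy balance: absorbed = emitted ⇒ πR²·S(1−A) = 4πR²·σT_eq⁴, so T_eq⁴ = S(1−A)/(4σ).
T_eq = [1960 × 0.28 / (4 × 5.67×10⁻⁸)]^(1/4) = (2.41×10⁹)^(1/4) = 222 K.

T_eq ≈ 222 K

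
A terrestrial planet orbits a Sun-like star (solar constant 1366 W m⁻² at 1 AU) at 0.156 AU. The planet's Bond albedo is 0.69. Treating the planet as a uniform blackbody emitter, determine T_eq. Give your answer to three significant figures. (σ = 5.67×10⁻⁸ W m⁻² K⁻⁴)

Flux at 0.156 AU: S = 1366/0.156² = 5.61×10⁴ W m⁻².
Energy balance: absorbed = emitted ⇒ πR²·S(1−A) = 4πR²·σT_eq⁴, so T_eq⁴ = S(1−A)/(4σ).
T_eq = [5.61×10⁴ × 0.31 / (4 × 5.67×10⁻⁸)]^(1/4) = (7.67×10¹⁰)^(1/4) = 526 K.

T_eq ≈ 526 K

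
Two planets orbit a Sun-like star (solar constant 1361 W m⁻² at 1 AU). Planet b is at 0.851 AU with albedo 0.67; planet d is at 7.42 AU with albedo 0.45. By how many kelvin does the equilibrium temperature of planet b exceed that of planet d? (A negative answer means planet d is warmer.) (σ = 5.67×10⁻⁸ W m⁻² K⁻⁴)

T_eq = [S₀(1−A)/(4σd²)]^(1/4), so T ∝ (1−A)^(1/4) / √d.
T₁ = [1361×0.33/(4×5.67×10⁻⁸×0.851²)]^(1/4) = 228.67 K.
T₂ = [1361×0.55/(4×5.67×10⁻⁸×7.42²)]^(1/4) = 87.99 K.

ΔT ≈ 140.7 K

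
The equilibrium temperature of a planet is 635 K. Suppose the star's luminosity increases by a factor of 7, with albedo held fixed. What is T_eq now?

T_eq ≈ 1030 K

T_eq ∝ L^(1/4) · d^(−1/2).
T′ = 635 × 7^(1/4) = 1030 K.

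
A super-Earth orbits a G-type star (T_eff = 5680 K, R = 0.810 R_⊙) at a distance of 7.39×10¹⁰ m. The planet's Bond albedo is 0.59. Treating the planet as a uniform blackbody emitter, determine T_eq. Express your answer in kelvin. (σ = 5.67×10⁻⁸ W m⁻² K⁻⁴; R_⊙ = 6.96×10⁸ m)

R_⋆ = 0.810 × 6.96×10⁸ = 5.64×10⁸ m.
L = 4πR_⋆²σT_⋆⁴ = 4π(5.64×10⁸)² × 5.67×10⁻⁸ × (5680)⁴ = 2.36×10²⁶ W.
S = L/(4πd²) = 3430 W m⁻².
Energy balance: absorbed = emitted ⇒ πR²·S(1−A) = 4πR²·σT_eq⁴, so T_eq⁴ = S(1−A)/(4σ).
T_eq = [3430 × 0.41 / (4 × 5.67×10⁻⁸)]^(1/4) = (6.21×10⁹)^(1/4) = 281 K.

T_eq ≈ 281 K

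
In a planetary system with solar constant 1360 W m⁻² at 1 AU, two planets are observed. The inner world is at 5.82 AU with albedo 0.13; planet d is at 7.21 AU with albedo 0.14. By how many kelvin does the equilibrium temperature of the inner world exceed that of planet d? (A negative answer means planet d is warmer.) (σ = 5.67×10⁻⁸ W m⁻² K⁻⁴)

T_eq = [S₀(1−A)/(4σd²)]^(1/4), so T ∝ (1−A)^(1/4) / √d.
T₁ = [1360×0.87/(4×5.67×10⁻⁸×5.82²)]^(1/4) = 111.40 K.
T₂ = [1360×0.86/(4×5.67×10⁻⁸×7.21²)]^(1/4) = 99.80 K.

ΔT ≈ 11.6 K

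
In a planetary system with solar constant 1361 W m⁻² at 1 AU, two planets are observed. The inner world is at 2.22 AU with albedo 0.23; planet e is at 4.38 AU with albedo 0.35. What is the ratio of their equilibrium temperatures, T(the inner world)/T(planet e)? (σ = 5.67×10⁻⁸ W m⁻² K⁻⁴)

T₁/T₂ ≈ 1.465

T_eq = [S₀(1−A)/(4σd²)]^(1/4), so T ∝ (1−A)^(1/4) / √d.
T₁ = [1361×0.77/(4×5.67×10⁻⁸×2.22²)]^(1/4) = 174.98 K.
T₂ = [1361×0.65/(4×5.67×10⁻⁸×4.38²)]^(1/4) = 119.41 K.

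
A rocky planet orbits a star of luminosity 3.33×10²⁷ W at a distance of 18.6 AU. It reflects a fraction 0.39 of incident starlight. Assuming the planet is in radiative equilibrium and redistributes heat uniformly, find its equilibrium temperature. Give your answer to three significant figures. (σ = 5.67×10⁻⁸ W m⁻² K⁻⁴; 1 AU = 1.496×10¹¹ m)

T_eq ≈ 98.0 K

d = 18.6 AU = 2.78×10¹² m.
Flux: S = L/(4πd²) = 3.33×10²⁷/(4π×(2.78×10¹²)²) = 34.2 W m⁻².
Energy balance: absorbed = emitted ⇒ πR²·S(1−A) = 4πR²·σT_eq⁴, so T_eq⁴ = S(1−A)/(4σ).
T_eq = [34.2 × 0.61 / (4 × 5.67×10⁻⁸)]^(1/4) = (9.21×10⁷)^(1/4) = 98.0 K.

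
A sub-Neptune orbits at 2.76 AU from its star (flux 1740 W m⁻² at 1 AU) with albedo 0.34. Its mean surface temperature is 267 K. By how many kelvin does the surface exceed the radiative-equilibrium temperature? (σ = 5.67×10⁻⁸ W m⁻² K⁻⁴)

ΔT ≈ 106.4 K

S = 1740/2.76² = 228.4 W m⁻².
T_eq = [S(1−A)/(4σ)]^(1/4) = [228.4×0.66/(4×5.67×10⁻⁸)]^(1/4) = 160.6 K.
ΔT = T_surf − T_eq = 267 − 160.6.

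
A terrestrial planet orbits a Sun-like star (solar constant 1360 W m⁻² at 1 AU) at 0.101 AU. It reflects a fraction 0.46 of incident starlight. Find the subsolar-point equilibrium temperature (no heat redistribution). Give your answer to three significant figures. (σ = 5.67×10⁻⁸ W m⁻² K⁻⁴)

Flux at 0.101 AU: S = 1360/0.101² = 1.33×10⁵ W m⁻².
At the subsolar point the surface absorbs S(1−A) and emits σT⁴ per unit area — no factor of 4, since only the local patch is in balance.
T = [1.33×10⁵ × 0.54 / 5.67×10⁻⁸]^(1/4) = (1.27×10¹²)^(1/4) = 1060 K.

T_ss ≈ 1060 K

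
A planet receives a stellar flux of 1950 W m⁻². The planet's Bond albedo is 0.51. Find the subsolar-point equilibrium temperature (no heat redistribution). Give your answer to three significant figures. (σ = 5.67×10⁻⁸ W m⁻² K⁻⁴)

At the subsolar point the surface absorbs S(1−A) and emits σT⁴ per unit area — no factor of 4, since only the local patch is in balance.
T = [1950 × 0.49 / 5.67×10⁻⁸]^(1/4) = (1.69×10¹⁰)^(1/4) = 360 K.

T_ss ≈ 360 K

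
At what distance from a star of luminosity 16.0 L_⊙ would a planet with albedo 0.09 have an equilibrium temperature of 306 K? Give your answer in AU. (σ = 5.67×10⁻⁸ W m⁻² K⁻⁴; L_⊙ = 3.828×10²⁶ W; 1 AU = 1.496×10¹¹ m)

L = 16.0 × 3.828×10²⁶ = 6.12×10²⁷ W.
From T_eq⁴ = L(1−A)/(16πσd²): d = √[L(1−A)/(16πσT_eq⁴)].
d = √[6.12×10²⁷ × 0.91 / (16π × 5.67×10⁻⁸ × (306)⁴)] = 4.72×10¹¹ m = 3.16 AU.

d ≈ 3.16 AU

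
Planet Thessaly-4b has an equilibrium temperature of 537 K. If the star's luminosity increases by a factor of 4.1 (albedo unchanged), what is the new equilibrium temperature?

T_eq ∝ L^(1/4) · d^(−1/2).
T′ = 537 × 4.1^(1/4) = 764 K.

T_eq ≈ 764 K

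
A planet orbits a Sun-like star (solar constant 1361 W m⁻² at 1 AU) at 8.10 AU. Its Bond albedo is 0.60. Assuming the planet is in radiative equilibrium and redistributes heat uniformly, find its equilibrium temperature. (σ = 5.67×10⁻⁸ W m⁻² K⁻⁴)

Flux at 8.10 AU: S = 1361/8.10² = 20.7 W m⁻².
Energy balance: absorbed = emitted ⇒ πR²·S(1−A) = 4πR²·σT_eq⁴, so T_eq⁴ = S(1−A)/(4σ).
T_eq = [20.7 × 0.40 / (4 × 5.67×10⁻⁸)]^(1/4) = (3.66×10⁷)^(1/4) = 77.8 K.

T_eq ≈ 77.8 K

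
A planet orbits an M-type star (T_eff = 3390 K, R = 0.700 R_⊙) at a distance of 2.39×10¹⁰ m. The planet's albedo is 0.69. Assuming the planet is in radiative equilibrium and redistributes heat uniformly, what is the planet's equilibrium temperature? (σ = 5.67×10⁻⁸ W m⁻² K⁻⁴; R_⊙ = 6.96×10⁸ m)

T_eq ≈ 255 K

R_⋆ = 0.700 × 6.96×10⁸ = 4.87×10⁸ m.
L = 4πR_⋆²σT_⋆⁴ = 4π(4.87×10⁸)² × 5.67×10⁻⁸ × (3390)⁴ = 2.23×10²⁵ W.
S = L/(4πd²) = 3110 W m⁻².
Energy balance: absorbed = emitted ⇒ πR²·S(1−A) = 4πR²·σT_eq⁴, so T_eq⁴ = S(1−A)/(4σ).
T_eq = [3110 × 0.31 / (4 × 5.67×10⁻⁸)]^(1/4) = (4.25×10⁹)^(1/4) = 255 K.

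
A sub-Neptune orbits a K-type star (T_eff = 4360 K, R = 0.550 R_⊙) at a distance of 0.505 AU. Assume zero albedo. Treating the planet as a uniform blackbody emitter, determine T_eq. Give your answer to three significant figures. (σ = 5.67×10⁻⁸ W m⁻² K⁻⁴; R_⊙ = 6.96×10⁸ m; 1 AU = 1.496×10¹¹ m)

R_⋆ = 0.550 × 6.96×10⁸ = 3.83×10⁸ m.
d = 0.505 AU = 7.55×10¹⁰ m.
L = 4πR_⋆²σT_⋆⁴ = 4π(3.83×10⁸)² × 5.67×10⁻⁸ × (4360)⁴ = 3.77×10²⁵ W.
S = L/(4πd²) = 526 W m⁻².
Energy balance: absorbed = emitted ⇒ πR²·S(1−A) = 4πR²·σT_eq⁴, so T_eq⁴ = S(1−A)/(4σ).
T_eq = [526 × 1.00 / (4 × 5.67×10⁻⁸)]^(1/4) = (2.32×10⁹)^(1/4) = 219 K.

T_eq ≈ 219 K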